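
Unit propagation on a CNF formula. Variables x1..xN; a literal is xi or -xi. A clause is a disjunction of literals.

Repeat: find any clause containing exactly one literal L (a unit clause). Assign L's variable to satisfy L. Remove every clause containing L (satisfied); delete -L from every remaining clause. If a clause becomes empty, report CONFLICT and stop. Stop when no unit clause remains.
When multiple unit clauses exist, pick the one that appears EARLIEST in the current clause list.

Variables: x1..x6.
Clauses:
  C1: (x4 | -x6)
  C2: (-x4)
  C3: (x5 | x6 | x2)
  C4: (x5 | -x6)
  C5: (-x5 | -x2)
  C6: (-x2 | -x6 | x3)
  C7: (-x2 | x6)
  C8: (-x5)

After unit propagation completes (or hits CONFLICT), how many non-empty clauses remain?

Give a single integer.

unit clause [-4] forces x4=F; simplify:
  drop 4 from [4, -6] -> [-6]
  satisfied 1 clause(s); 7 remain; assigned so far: [4]
unit clause [-6] forces x6=F; simplify:
  drop 6 from [5, 6, 2] -> [5, 2]
  drop 6 from [-2, 6] -> [-2]
  satisfied 3 clause(s); 4 remain; assigned so far: [4, 6]
unit clause [-2] forces x2=F; simplify:
  drop 2 from [5, 2] -> [5]
  satisfied 2 clause(s); 2 remain; assigned so far: [2, 4, 6]
unit clause [5] forces x5=T; simplify:
  drop -5 from [-5] -> [] (empty!)
  satisfied 1 clause(s); 1 remain; assigned so far: [2, 4, 5, 6]
CONFLICT (empty clause)

Answer: 0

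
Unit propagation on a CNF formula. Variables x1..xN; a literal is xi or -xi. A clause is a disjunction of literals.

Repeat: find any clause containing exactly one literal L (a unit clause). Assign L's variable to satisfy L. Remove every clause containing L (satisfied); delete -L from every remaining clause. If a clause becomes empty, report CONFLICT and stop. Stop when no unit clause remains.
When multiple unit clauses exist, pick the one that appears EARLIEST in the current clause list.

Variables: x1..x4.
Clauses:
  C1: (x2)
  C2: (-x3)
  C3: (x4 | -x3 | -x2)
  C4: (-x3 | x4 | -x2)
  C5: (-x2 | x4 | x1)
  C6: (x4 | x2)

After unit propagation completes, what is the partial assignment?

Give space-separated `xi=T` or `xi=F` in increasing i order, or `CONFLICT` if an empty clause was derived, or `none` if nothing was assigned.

unit clause [2] forces x2=T; simplify:
  drop -2 from [4, -3, -2] -> [4, -3]
  drop -2 from [-3, 4, -2] -> [-3, 4]
  drop -2 from [-2, 4, 1] -> [4, 1]
  satisfied 2 clause(s); 4 remain; assigned so far: [2]
unit clause [-3] forces x3=F; simplify:
  satisfied 3 clause(s); 1 remain; assigned so far: [2, 3]

Answer: x2=T x3=F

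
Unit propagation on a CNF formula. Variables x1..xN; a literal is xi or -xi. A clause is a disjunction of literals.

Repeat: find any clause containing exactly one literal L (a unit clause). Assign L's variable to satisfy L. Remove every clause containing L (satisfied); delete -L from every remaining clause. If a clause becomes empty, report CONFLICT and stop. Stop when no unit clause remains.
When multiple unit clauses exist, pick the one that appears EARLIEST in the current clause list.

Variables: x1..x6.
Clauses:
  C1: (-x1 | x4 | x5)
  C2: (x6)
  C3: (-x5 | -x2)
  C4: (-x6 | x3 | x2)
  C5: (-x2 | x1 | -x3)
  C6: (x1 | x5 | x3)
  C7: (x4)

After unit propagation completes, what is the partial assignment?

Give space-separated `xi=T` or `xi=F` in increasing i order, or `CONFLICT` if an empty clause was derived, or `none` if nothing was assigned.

Answer: x4=T x6=T

Derivation:
unit clause [6] forces x6=T; simplify:
  drop -6 from [-6, 3, 2] -> [3, 2]
  satisfied 1 clause(s); 6 remain; assigned so far: [6]
unit clause [4] forces x4=T; simplify:
  satisfied 2 clause(s); 4 remain; assigned so far: [4, 6]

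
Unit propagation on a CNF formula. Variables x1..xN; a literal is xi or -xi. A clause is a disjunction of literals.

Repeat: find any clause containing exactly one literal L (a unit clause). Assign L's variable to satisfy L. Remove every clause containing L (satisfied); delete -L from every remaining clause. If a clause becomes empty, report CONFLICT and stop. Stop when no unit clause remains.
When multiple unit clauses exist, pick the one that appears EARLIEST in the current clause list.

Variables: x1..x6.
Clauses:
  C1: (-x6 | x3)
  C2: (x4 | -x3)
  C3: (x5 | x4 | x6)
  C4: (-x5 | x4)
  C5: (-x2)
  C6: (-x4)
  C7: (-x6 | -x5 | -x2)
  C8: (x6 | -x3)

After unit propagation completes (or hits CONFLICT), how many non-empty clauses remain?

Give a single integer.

Answer: 0

Derivation:
unit clause [-2] forces x2=F; simplify:
  satisfied 2 clause(s); 6 remain; assigned so far: [2]
unit clause [-4] forces x4=F; simplify:
  drop 4 from [4, -3] -> [-3]
  drop 4 from [5, 4, 6] -> [5, 6]
  drop 4 from [-5, 4] -> [-5]
  satisfied 1 clause(s); 5 remain; assigned so far: [2, 4]
unit clause [-3] forces x3=F; simplify:
  drop 3 from [-6, 3] -> [-6]
  satisfied 2 clause(s); 3 remain; assigned so far: [2, 3, 4]
unit clause [-6] forces x6=F; simplify:
  drop 6 from [5, 6] -> [5]
  satisfied 1 clause(s); 2 remain; assigned so far: [2, 3, 4, 6]
unit clause [5] forces x5=T; simplify:
  drop -5 from [-5] -> [] (empty!)
  satisfied 1 clause(s); 1 remain; assigned so far: [2, 3, 4, 5, 6]
CONFLICT (empty clause)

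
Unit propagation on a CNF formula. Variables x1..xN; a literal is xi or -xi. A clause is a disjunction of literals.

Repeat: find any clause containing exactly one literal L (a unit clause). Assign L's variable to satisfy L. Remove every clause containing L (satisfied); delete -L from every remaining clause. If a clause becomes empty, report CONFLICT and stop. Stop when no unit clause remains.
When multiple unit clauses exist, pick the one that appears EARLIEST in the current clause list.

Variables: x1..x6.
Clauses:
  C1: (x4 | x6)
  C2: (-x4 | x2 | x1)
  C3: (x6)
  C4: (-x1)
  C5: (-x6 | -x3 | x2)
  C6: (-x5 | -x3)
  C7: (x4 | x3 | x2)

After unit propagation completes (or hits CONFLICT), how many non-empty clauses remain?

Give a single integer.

unit clause [6] forces x6=T; simplify:
  drop -6 from [-6, -3, 2] -> [-3, 2]
  satisfied 2 clause(s); 5 remain; assigned so far: [6]
unit clause [-1] forces x1=F; simplify:
  drop 1 from [-4, 2, 1] -> [-4, 2]
  satisfied 1 clause(s); 4 remain; assigned so far: [1, 6]

Answer: 4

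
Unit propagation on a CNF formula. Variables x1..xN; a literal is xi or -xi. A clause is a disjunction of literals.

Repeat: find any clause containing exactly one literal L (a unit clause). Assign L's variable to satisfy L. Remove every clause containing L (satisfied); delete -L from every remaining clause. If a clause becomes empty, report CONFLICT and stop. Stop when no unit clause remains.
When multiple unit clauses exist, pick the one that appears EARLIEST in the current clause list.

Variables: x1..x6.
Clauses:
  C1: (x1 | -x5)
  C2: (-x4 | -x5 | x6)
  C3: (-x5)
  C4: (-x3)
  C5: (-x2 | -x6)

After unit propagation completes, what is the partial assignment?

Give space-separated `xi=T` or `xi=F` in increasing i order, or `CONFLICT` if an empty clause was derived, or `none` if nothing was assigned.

Answer: x3=F x5=F

Derivation:
unit clause [-5] forces x5=F; simplify:
  satisfied 3 clause(s); 2 remain; assigned so far: [5]
unit clause [-3] forces x3=F; simplify:
  satisfied 1 clause(s); 1 remain; assigned so far: [3, 5]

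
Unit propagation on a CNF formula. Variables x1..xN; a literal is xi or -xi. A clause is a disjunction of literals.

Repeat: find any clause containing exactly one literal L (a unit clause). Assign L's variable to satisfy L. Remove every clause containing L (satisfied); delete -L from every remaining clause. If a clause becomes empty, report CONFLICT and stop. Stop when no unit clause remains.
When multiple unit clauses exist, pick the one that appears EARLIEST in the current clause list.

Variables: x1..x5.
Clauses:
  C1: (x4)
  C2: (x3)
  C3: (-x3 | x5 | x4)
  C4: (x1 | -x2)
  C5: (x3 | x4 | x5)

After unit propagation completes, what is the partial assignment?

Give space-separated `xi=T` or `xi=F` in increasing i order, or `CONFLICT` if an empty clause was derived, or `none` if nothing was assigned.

Answer: x3=T x4=T

Derivation:
unit clause [4] forces x4=T; simplify:
  satisfied 3 clause(s); 2 remain; assigned so far: [4]
unit clause [3] forces x3=T; simplify:
  satisfied 1 clause(s); 1 remain; assigned so far: [3, 4]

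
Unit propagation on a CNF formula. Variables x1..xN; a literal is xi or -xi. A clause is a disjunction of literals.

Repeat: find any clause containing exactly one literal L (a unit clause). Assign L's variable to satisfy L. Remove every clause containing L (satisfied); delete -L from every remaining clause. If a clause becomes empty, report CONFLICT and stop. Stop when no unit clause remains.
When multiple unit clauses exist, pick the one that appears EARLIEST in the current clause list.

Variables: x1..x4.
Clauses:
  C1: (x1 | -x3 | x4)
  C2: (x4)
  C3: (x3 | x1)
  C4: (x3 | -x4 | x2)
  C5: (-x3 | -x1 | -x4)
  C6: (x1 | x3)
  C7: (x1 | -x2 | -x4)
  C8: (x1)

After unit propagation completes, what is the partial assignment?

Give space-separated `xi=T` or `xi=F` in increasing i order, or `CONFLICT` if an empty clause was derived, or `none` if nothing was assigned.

Answer: x1=T x2=T x3=F x4=T

Derivation:
unit clause [4] forces x4=T; simplify:
  drop -4 from [3, -4, 2] -> [3, 2]
  drop -4 from [-3, -1, -4] -> [-3, -1]
  drop -4 from [1, -2, -4] -> [1, -2]
  satisfied 2 clause(s); 6 remain; assigned so far: [4]
unit clause [1] forces x1=T; simplify:
  drop -1 from [-3, -1] -> [-3]
  satisfied 4 clause(s); 2 remain; assigned so far: [1, 4]
unit clause [-3] forces x3=F; simplify:
  drop 3 from [3, 2] -> [2]
  satisfied 1 clause(s); 1 remain; assigned so far: [1, 3, 4]
unit clause [2] forces x2=T; simplify:
  satisfied 1 clause(s); 0 remain; assigned so far: [1, 2, 3, 4]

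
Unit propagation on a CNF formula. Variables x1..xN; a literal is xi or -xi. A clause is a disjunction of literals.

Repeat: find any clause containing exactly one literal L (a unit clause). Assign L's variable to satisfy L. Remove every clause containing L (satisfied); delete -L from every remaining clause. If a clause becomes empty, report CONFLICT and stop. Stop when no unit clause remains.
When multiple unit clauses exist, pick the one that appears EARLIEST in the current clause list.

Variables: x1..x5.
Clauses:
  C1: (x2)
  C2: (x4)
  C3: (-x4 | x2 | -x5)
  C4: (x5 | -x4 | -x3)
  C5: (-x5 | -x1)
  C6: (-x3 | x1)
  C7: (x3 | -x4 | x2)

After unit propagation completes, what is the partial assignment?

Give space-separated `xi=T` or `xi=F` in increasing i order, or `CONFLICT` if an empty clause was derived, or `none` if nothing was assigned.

unit clause [2] forces x2=T; simplify:
  satisfied 3 clause(s); 4 remain; assigned so far: [2]
unit clause [4] forces x4=T; simplify:
  drop -4 from [5, -4, -3] -> [5, -3]
  satisfied 1 clause(s); 3 remain; assigned so far: [2, 4]

Answer: x2=T x4=T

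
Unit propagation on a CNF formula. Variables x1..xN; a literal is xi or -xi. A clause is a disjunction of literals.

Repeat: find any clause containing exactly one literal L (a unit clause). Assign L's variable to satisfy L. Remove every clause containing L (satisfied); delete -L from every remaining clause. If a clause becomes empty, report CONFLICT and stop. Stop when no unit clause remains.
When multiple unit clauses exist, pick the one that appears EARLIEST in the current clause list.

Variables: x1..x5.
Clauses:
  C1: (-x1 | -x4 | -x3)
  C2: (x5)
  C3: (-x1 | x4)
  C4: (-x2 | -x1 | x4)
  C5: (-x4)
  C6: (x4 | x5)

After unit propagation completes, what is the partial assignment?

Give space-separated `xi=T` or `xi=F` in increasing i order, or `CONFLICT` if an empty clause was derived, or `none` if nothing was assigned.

unit clause [5] forces x5=T; simplify:
  satisfied 2 clause(s); 4 remain; assigned so far: [5]
unit clause [-4] forces x4=F; simplify:
  drop 4 from [-1, 4] -> [-1]
  drop 4 from [-2, -1, 4] -> [-2, -1]
  satisfied 2 clause(s); 2 remain; assigned so far: [4, 5]
unit clause [-1] forces x1=F; simplify:
  satisfied 2 clause(s); 0 remain; assigned so far: [1, 4, 5]

Answer: x1=F x4=F x5=T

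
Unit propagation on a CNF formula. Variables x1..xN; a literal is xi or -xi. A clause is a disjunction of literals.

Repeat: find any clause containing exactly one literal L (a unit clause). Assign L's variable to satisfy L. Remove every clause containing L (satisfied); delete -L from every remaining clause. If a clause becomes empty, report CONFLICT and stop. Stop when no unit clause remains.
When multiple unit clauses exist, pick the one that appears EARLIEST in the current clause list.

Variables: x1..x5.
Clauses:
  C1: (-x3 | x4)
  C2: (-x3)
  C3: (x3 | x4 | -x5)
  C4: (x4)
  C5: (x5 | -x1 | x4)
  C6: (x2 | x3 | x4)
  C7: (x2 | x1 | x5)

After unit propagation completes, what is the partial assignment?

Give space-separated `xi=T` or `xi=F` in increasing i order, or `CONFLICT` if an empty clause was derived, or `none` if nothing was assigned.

unit clause [-3] forces x3=F; simplify:
  drop 3 from [3, 4, -5] -> [4, -5]
  drop 3 from [2, 3, 4] -> [2, 4]
  satisfied 2 clause(s); 5 remain; assigned so far: [3]
unit clause [4] forces x4=T; simplify:
  satisfied 4 clause(s); 1 remain; assigned so far: [3, 4]

Answer: x3=F x4=T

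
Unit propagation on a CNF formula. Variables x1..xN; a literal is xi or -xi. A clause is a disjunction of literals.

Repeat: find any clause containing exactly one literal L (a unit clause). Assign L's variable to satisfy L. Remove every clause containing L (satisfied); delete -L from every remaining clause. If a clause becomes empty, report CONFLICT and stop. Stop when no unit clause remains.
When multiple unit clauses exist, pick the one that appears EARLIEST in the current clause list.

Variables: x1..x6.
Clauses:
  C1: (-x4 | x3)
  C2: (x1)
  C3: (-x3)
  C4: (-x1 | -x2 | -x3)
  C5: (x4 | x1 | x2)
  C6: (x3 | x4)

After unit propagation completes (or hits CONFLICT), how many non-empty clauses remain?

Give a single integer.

Answer: 0

Derivation:
unit clause [1] forces x1=T; simplify:
  drop -1 from [-1, -2, -3] -> [-2, -3]
  satisfied 2 clause(s); 4 remain; assigned so far: [1]
unit clause [-3] forces x3=F; simplify:
  drop 3 from [-4, 3] -> [-4]
  drop 3 from [3, 4] -> [4]
  satisfied 2 clause(s); 2 remain; assigned so far: [1, 3]
unit clause [-4] forces x4=F; simplify:
  drop 4 from [4] -> [] (empty!)
  satisfied 1 clause(s); 1 remain; assigned so far: [1, 3, 4]
CONFLICT (empty clause)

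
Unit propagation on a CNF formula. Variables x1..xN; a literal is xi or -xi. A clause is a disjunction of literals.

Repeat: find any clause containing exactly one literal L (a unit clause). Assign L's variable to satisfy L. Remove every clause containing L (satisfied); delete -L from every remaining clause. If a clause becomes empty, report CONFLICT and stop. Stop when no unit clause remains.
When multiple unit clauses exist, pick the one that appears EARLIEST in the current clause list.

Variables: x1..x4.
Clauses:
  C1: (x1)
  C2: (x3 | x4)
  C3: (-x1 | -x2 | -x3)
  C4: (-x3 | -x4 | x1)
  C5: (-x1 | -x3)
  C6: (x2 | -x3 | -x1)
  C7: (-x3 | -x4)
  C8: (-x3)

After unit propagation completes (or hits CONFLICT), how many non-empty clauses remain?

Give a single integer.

Answer: 0

Derivation:
unit clause [1] forces x1=T; simplify:
  drop -1 from [-1, -2, -3] -> [-2, -3]
  drop -1 from [-1, -3] -> [-3]
  drop -1 from [2, -3, -1] -> [2, -3]
  satisfied 2 clause(s); 6 remain; assigned so far: [1]
unit clause [-3] forces x3=F; simplify:
  drop 3 from [3, 4] -> [4]
  satisfied 5 clause(s); 1 remain; assigned so far: [1, 3]
unit clause [4] forces x4=T; simplify:
  satisfied 1 clause(s); 0 remain; assigned so far: [1, 3, 4]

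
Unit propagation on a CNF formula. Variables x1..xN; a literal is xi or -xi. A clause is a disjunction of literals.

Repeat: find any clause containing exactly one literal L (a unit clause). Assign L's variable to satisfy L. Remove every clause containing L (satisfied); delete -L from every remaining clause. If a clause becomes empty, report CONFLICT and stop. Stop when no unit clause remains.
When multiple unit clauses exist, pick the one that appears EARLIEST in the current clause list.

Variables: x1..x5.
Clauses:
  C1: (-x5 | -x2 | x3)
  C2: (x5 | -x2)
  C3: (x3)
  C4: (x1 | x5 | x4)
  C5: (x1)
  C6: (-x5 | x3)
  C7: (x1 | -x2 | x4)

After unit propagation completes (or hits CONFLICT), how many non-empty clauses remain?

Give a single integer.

Answer: 1

Derivation:
unit clause [3] forces x3=T; simplify:
  satisfied 3 clause(s); 4 remain; assigned so far: [3]
unit clause [1] forces x1=T; simplify:
  satisfied 3 clause(s); 1 remain; assigned so far: [1, 3]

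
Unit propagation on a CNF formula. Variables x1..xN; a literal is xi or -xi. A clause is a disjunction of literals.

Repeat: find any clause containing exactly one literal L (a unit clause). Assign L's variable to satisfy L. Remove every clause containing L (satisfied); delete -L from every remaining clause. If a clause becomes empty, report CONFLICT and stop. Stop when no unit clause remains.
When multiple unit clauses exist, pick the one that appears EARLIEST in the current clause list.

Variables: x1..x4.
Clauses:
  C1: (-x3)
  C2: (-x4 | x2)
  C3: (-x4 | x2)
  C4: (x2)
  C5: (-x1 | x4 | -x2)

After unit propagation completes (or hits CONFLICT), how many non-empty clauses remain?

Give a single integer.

Answer: 1

Derivation:
unit clause [-3] forces x3=F; simplify:
  satisfied 1 clause(s); 4 remain; assigned so far: [3]
unit clause [2] forces x2=T; simplify:
  drop -2 from [-1, 4, -2] -> [-1, 4]
  satisfied 3 clause(s); 1 remain; assigned so far: [2, 3]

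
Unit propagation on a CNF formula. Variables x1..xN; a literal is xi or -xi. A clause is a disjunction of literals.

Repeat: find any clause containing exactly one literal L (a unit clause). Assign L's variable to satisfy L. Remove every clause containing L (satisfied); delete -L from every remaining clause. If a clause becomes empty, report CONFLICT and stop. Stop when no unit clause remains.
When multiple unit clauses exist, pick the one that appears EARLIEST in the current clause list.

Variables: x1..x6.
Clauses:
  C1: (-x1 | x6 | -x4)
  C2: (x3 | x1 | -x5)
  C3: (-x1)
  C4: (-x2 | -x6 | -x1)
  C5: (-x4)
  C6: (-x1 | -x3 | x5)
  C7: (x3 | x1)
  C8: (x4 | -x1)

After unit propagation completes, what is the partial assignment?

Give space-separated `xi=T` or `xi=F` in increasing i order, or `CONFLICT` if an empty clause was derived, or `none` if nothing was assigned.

Answer: x1=F x3=T x4=F

Derivation:
unit clause [-1] forces x1=F; simplify:
  drop 1 from [3, 1, -5] -> [3, -5]
  drop 1 from [3, 1] -> [3]
  satisfied 5 clause(s); 3 remain; assigned so far: [1]
unit clause [-4] forces x4=F; simplify:
  satisfied 1 clause(s); 2 remain; assigned so far: [1, 4]
unit clause [3] forces x3=T; simplify:
  satisfied 2 clause(s); 0 remain; assigned so far: [1, 3, 4]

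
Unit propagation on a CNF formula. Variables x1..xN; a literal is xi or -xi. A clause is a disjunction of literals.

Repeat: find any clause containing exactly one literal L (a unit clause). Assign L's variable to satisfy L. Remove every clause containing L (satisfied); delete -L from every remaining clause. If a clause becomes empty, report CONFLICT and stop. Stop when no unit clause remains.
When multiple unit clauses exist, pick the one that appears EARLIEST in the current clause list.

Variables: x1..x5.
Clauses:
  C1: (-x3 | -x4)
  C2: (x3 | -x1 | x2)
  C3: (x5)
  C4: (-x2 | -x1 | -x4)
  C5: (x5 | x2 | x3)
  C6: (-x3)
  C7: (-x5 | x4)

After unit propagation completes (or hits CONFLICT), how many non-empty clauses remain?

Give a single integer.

Answer: 2

Derivation:
unit clause [5] forces x5=T; simplify:
  drop -5 from [-5, 4] -> [4]
  satisfied 2 clause(s); 5 remain; assigned so far: [5]
unit clause [-3] forces x3=F; simplify:
  drop 3 from [3, -1, 2] -> [-1, 2]
  satisfied 2 clause(s); 3 remain; assigned so far: [3, 5]
unit clause [4] forces x4=T; simplify:
  drop -4 from [-2, -1, -4] -> [-2, -1]
  satisfied 1 clause(s); 2 remain; assigned so far: [3, 4, 5]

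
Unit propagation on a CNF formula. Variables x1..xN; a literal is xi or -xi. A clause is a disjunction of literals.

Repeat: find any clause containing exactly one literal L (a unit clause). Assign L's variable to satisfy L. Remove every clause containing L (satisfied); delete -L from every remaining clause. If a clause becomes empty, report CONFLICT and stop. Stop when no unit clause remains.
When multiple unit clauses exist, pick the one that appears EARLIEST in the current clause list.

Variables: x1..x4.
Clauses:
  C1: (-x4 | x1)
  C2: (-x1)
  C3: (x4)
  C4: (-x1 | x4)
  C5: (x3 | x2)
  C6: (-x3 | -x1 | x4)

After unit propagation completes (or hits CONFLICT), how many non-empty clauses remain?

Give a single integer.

unit clause [-1] forces x1=F; simplify:
  drop 1 from [-4, 1] -> [-4]
  satisfied 3 clause(s); 3 remain; assigned so far: [1]
unit clause [-4] forces x4=F; simplify:
  drop 4 from [4] -> [] (empty!)
  satisfied 1 clause(s); 2 remain; assigned so far: [1, 4]
CONFLICT (empty clause)

Answer: 1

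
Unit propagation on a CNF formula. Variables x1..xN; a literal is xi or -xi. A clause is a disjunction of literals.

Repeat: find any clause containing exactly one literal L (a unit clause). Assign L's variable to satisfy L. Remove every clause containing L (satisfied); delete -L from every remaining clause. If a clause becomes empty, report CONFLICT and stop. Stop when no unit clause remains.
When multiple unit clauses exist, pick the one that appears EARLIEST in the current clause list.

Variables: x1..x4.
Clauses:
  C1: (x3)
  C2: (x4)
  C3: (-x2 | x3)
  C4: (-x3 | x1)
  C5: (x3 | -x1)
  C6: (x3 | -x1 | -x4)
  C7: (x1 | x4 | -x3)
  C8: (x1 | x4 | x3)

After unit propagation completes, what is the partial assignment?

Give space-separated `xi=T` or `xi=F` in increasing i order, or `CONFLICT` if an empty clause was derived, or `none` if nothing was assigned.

unit clause [3] forces x3=T; simplify:
  drop -3 from [-3, 1] -> [1]
  drop -3 from [1, 4, -3] -> [1, 4]
  satisfied 5 clause(s); 3 remain; assigned so far: [3]
unit clause [4] forces x4=T; simplify:
  satisfied 2 clause(s); 1 remain; assigned so far: [3, 4]
unit clause [1] forces x1=T; simplify:
  satisfied 1 clause(s); 0 remain; assigned so far: [1, 3, 4]

Answer: x1=T x3=T x4=T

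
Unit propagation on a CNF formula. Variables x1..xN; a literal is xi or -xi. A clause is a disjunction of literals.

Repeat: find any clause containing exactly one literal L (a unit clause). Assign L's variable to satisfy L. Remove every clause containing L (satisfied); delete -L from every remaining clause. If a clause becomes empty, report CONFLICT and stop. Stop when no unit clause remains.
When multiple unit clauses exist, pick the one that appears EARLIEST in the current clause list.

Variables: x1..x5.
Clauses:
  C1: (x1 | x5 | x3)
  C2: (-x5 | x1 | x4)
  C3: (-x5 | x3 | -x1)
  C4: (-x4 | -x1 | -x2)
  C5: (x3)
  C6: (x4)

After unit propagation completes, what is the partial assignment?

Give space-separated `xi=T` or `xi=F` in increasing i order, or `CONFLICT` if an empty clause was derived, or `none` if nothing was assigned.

Answer: x3=T x4=T

Derivation:
unit clause [3] forces x3=T; simplify:
  satisfied 3 clause(s); 3 remain; assigned so far: [3]
unit clause [4] forces x4=T; simplify:
  drop -4 from [-4, -1, -2] -> [-1, -2]
  satisfied 2 clause(s); 1 remain; assigned so far: [3, 4]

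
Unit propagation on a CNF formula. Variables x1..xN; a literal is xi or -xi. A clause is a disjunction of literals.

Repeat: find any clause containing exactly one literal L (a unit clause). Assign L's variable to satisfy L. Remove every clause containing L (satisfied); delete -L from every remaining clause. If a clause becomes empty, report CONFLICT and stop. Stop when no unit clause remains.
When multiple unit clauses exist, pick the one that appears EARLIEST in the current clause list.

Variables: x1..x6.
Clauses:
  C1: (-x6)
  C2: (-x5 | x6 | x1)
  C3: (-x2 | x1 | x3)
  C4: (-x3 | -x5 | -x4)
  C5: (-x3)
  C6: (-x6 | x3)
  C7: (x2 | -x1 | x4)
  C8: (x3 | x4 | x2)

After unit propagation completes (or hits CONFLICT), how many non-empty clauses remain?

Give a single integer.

Answer: 4

Derivation:
unit clause [-6] forces x6=F; simplify:
  drop 6 from [-5, 6, 1] -> [-5, 1]
  satisfied 2 clause(s); 6 remain; assigned so far: [6]
unit clause [-3] forces x3=F; simplify:
  drop 3 from [-2, 1, 3] -> [-2, 1]
  drop 3 from [3, 4, 2] -> [4, 2]
  satisfied 2 clause(s); 4 remain; assigned so far: [3, 6]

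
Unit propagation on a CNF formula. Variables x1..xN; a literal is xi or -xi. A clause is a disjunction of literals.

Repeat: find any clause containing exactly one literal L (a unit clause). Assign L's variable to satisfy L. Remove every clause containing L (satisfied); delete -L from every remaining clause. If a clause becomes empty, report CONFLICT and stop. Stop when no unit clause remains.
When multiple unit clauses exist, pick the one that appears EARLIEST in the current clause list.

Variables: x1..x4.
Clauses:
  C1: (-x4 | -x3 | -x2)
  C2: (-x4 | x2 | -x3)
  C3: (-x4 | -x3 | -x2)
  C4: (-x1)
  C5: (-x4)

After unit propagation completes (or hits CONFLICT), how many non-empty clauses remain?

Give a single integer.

Answer: 0

Derivation:
unit clause [-1] forces x1=F; simplify:
  satisfied 1 clause(s); 4 remain; assigned so far: [1]
unit clause [-4] forces x4=F; simplify:
  satisfied 4 clause(s); 0 remain; assigned so far: [1, 4]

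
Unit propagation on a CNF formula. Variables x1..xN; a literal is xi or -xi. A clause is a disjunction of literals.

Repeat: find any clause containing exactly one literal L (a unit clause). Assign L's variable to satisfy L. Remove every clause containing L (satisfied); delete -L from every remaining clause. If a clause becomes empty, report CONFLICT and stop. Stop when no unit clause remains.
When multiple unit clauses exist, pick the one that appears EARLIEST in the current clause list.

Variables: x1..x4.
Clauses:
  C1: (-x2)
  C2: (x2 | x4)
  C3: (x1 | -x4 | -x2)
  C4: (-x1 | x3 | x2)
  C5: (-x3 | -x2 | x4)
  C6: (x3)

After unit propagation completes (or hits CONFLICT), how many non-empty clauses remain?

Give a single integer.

Answer: 0

Derivation:
unit clause [-2] forces x2=F; simplify:
  drop 2 from [2, 4] -> [4]
  drop 2 from [-1, 3, 2] -> [-1, 3]
  satisfied 3 clause(s); 3 remain; assigned so far: [2]
unit clause [4] forces x4=T; simplify:
  satisfied 1 clause(s); 2 remain; assigned so far: [2, 4]
unit clause [3] forces x3=T; simplify:
  satisfied 2 clause(s); 0 remain; assigned so far: [2, 3, 4]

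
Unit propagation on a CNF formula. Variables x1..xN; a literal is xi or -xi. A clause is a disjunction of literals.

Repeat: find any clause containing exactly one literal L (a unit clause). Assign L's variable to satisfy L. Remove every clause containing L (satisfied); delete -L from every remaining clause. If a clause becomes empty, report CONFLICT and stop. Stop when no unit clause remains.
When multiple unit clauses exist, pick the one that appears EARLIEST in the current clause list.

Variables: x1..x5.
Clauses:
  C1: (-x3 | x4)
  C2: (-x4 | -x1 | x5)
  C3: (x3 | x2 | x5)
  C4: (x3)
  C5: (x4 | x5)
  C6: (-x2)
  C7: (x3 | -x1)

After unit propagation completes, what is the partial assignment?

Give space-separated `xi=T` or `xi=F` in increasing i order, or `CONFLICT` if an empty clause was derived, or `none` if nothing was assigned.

unit clause [3] forces x3=T; simplify:
  drop -3 from [-3, 4] -> [4]
  satisfied 3 clause(s); 4 remain; assigned so far: [3]
unit clause [4] forces x4=T; simplify:
  drop -4 from [-4, -1, 5] -> [-1, 5]
  satisfied 2 clause(s); 2 remain; assigned so far: [3, 4]
unit clause [-2] forces x2=F; simplify:
  satisfied 1 clause(s); 1 remain; assigned so far: [2, 3, 4]

Answer: x2=F x3=T x4=T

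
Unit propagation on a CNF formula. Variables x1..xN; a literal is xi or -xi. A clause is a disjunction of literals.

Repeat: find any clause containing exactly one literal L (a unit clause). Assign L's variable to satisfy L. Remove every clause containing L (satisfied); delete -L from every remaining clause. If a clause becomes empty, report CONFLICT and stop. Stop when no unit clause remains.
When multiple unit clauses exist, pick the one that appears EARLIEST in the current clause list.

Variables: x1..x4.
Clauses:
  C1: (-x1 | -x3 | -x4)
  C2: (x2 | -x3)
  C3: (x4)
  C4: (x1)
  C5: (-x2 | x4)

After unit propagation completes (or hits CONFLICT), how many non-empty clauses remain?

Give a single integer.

unit clause [4] forces x4=T; simplify:
  drop -4 from [-1, -3, -4] -> [-1, -3]
  satisfied 2 clause(s); 3 remain; assigned so far: [4]
unit clause [1] forces x1=T; simplify:
  drop -1 from [-1, -3] -> [-3]
  satisfied 1 clause(s); 2 remain; assigned so far: [1, 4]
unit clause [-3] forces x3=F; simplify:
  satisfied 2 clause(s); 0 remain; assigned so far: [1, 3, 4]

Answer: 0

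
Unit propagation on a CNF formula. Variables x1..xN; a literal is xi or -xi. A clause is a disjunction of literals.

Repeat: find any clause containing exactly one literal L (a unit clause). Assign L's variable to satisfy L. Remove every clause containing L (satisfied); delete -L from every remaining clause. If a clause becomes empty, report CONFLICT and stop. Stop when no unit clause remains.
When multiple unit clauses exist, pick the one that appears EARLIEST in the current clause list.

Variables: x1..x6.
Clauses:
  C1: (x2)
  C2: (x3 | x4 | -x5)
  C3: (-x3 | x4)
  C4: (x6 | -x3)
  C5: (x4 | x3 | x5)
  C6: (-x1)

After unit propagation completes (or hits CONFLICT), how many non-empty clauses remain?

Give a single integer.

unit clause [2] forces x2=T; simplify:
  satisfied 1 clause(s); 5 remain; assigned so far: [2]
unit clause [-1] forces x1=F; simplify:
  satisfied 1 clause(s); 4 remain; assigned so far: [1, 2]

Answer: 4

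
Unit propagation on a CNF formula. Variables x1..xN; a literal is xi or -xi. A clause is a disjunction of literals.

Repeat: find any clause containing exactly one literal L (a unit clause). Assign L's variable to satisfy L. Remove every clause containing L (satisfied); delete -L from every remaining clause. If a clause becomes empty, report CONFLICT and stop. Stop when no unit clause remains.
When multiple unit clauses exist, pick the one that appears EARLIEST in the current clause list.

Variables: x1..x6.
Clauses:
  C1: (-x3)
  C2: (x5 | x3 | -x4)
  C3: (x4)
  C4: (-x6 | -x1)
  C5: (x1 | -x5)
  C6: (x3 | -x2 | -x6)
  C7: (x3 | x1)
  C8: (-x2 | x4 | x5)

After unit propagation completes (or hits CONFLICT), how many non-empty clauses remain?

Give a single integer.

unit clause [-3] forces x3=F; simplify:
  drop 3 from [5, 3, -4] -> [5, -4]
  drop 3 from [3, -2, -6] -> [-2, -6]
  drop 3 from [3, 1] -> [1]
  satisfied 1 clause(s); 7 remain; assigned so far: [3]
unit clause [4] forces x4=T; simplify:
  drop -4 from [5, -4] -> [5]
  satisfied 2 clause(s); 5 remain; assigned so far: [3, 4]
unit clause [5] forces x5=T; simplify:
  drop -5 from [1, -5] -> [1]
  satisfied 1 clause(s); 4 remain; assigned so far: [3, 4, 5]
unit clause [1] forces x1=T; simplify:
  drop -1 from [-6, -1] -> [-6]
  satisfied 2 clause(s); 2 remain; assigned so far: [1, 3, 4, 5]
unit clause [-6] forces x6=F; simplify:
  satisfied 2 clause(s); 0 remain; assigned so far: [1, 3, 4, 5, 6]

Answer: 0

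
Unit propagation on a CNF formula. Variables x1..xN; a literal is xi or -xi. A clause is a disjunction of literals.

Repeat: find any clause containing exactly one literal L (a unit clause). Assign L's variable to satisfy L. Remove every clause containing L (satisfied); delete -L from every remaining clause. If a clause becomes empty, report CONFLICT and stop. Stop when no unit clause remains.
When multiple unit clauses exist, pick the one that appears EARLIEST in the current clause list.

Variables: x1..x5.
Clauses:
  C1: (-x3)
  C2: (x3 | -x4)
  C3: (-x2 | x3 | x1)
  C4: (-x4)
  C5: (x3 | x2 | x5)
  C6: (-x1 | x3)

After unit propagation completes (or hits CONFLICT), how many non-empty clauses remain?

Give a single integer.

unit clause [-3] forces x3=F; simplify:
  drop 3 from [3, -4] -> [-4]
  drop 3 from [-2, 3, 1] -> [-2, 1]
  drop 3 from [3, 2, 5] -> [2, 5]
  drop 3 from [-1, 3] -> [-1]
  satisfied 1 clause(s); 5 remain; assigned so far: [3]
unit clause [-4] forces x4=F; simplify:
  satisfied 2 clause(s); 3 remain; assigned so far: [3, 4]
unit clause [-1] forces x1=F; simplify:
  drop 1 from [-2, 1] -> [-2]
  satisfied 1 clause(s); 2 remain; assigned so far: [1, 3, 4]
unit clause [-2] forces x2=F; simplify:
  drop 2 from [2, 5] -> [5]
  satisfied 1 clause(s); 1 remain; assigned so far: [1, 2, 3, 4]
unit clause [5] forces x5=T; simplify:
  satisfied 1 clause(s); 0 remain; assigned so far: [1, 2, 3, 4, 5]

Answer: 0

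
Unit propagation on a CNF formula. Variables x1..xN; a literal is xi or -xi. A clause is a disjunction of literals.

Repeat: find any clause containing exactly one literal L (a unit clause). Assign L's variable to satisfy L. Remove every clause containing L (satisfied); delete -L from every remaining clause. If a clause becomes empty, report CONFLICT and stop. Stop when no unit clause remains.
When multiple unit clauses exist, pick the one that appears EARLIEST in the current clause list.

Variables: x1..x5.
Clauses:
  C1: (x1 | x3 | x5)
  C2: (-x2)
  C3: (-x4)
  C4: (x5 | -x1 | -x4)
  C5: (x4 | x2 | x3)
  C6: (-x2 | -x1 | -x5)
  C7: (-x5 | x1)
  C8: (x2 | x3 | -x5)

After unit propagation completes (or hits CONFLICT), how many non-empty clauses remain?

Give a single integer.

Answer: 1

Derivation:
unit clause [-2] forces x2=F; simplify:
  drop 2 from [4, 2, 3] -> [4, 3]
  drop 2 from [2, 3, -5] -> [3, -5]
  satisfied 2 clause(s); 6 remain; assigned so far: [2]
unit clause [-4] forces x4=F; simplify:
  drop 4 from [4, 3] -> [3]
  satisfied 2 clause(s); 4 remain; assigned so far: [2, 4]
unit clause [3] forces x3=T; simplify:
  satisfied 3 clause(s); 1 remain; assigned so far: [2, 3, 4]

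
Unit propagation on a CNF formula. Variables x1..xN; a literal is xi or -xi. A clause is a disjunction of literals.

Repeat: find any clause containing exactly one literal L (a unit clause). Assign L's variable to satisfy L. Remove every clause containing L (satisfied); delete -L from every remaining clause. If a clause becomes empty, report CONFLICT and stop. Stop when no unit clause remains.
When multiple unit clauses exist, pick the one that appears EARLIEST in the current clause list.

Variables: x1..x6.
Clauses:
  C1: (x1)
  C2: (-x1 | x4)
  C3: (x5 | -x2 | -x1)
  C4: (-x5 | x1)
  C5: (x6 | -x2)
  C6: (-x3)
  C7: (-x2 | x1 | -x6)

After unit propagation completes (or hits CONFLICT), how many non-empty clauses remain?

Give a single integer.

Answer: 2

Derivation:
unit clause [1] forces x1=T; simplify:
  drop -1 from [-1, 4] -> [4]
  drop -1 from [5, -2, -1] -> [5, -2]
  satisfied 3 clause(s); 4 remain; assigned so far: [1]
unit clause [4] forces x4=T; simplify:
  satisfied 1 clause(s); 3 remain; assigned so far: [1, 4]
unit clause [-3] forces x3=F; simplify:
  satisfied 1 clause(s); 2 remain; assigned so far: [1, 3, 4]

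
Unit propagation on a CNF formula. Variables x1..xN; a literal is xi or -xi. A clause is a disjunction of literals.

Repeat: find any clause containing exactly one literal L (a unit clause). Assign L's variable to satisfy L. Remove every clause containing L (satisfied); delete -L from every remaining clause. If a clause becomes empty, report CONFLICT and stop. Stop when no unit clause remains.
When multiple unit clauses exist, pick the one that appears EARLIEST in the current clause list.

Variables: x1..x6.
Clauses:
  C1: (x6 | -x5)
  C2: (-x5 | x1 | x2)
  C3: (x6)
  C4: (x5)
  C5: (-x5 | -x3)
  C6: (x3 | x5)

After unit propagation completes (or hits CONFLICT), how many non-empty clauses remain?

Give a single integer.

Answer: 1

Derivation:
unit clause [6] forces x6=T; simplify:
  satisfied 2 clause(s); 4 remain; assigned so far: [6]
unit clause [5] forces x5=T; simplify:
  drop -5 from [-5, 1, 2] -> [1, 2]
  drop -5 from [-5, -3] -> [-3]
  satisfied 2 clause(s); 2 remain; assigned so far: [5, 6]
unit clause [-3] forces x3=F; simplify:
  satisfied 1 clause(s); 1 remain; assigned so far: [3, 5, 6]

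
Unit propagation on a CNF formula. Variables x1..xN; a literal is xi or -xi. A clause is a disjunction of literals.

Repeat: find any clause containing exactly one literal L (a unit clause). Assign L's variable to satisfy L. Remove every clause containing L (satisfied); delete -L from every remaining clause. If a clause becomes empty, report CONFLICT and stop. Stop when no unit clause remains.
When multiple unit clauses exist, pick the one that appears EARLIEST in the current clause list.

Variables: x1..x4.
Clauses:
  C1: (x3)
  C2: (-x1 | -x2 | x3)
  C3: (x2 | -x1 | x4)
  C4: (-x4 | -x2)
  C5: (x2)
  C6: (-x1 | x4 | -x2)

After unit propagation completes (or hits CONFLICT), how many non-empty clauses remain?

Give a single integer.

unit clause [3] forces x3=T; simplify:
  satisfied 2 clause(s); 4 remain; assigned so far: [3]
unit clause [2] forces x2=T; simplify:
  drop -2 from [-4, -2] -> [-4]
  drop -2 from [-1, 4, -2] -> [-1, 4]
  satisfied 2 clause(s); 2 remain; assigned so far: [2, 3]
unit clause [-4] forces x4=F; simplify:
  drop 4 from [-1, 4] -> [-1]
  satisfied 1 clause(s); 1 remain; assigned so far: [2, 3, 4]
unit clause [-1] forces x1=F; simplify:
  satisfied 1 clause(s); 0 remain; assigned so far: [1, 2, 3, 4]

Answer: 0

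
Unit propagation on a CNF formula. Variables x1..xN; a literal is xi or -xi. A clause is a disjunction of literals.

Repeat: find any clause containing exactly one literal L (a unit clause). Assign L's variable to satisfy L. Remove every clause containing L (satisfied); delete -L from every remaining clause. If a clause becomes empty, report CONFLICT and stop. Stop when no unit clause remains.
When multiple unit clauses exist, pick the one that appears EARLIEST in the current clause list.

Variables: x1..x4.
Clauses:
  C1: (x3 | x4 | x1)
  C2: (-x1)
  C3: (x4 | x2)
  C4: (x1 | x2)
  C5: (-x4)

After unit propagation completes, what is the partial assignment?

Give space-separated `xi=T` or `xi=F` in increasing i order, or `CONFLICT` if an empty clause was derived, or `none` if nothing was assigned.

unit clause [-1] forces x1=F; simplify:
  drop 1 from [3, 4, 1] -> [3, 4]
  drop 1 from [1, 2] -> [2]
  satisfied 1 clause(s); 4 remain; assigned so far: [1]
unit clause [2] forces x2=T; simplify:
  satisfied 2 clause(s); 2 remain; assigned so far: [1, 2]
unit clause [-4] forces x4=F; simplify:
  drop 4 from [3, 4] -> [3]
  satisfied 1 clause(s); 1 remain; assigned so far: [1, 2, 4]
unit clause [3] forces x3=T; simplify:
  satisfied 1 clause(s); 0 remain; assigned so far: [1, 2, 3, 4]

Answer: x1=F x2=T x3=T x4=F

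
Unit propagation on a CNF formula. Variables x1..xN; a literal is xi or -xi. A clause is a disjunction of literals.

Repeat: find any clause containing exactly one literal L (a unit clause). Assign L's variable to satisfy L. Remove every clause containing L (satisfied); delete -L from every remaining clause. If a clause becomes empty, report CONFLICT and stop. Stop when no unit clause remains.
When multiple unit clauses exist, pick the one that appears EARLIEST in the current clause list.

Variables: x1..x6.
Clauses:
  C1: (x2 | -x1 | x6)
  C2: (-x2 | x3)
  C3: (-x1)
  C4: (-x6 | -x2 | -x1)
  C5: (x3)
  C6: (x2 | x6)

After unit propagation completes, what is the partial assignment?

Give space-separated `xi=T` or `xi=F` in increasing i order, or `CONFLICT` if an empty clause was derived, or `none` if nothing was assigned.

Answer: x1=F x3=T

Derivation:
unit clause [-1] forces x1=F; simplify:
  satisfied 3 clause(s); 3 remain; assigned so far: [1]
unit clause [3] forces x3=T; simplify:
  satisfied 2 clause(s); 1 remain; assigned so far: [1, 3]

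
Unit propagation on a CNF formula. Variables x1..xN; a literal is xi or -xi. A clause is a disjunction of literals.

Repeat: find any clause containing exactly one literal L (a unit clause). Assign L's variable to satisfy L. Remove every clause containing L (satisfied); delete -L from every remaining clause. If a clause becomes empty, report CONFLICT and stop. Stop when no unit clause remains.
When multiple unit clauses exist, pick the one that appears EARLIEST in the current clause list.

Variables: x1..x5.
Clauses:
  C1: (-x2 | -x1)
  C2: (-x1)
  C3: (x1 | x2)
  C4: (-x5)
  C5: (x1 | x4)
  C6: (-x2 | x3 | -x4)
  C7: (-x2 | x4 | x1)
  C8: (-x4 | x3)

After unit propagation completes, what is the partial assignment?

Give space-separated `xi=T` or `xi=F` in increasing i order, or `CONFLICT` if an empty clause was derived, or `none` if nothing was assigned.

unit clause [-1] forces x1=F; simplify:
  drop 1 from [1, 2] -> [2]
  drop 1 from [1, 4] -> [4]
  drop 1 from [-2, 4, 1] -> [-2, 4]
  satisfied 2 clause(s); 6 remain; assigned so far: [1]
unit clause [2] forces x2=T; simplify:
  drop -2 from [-2, 3, -4] -> [3, -4]
  drop -2 from [-2, 4] -> [4]
  satisfied 1 clause(s); 5 remain; assigned so far: [1, 2]
unit clause [-5] forces x5=F; simplify:
  satisfied 1 clause(s); 4 remain; assigned so far: [1, 2, 5]
unit clause [4] forces x4=T; simplify:
  drop -4 from [3, -4] -> [3]
  drop -4 from [-4, 3] -> [3]
  satisfied 2 clause(s); 2 remain; assigned so far: [1, 2, 4, 5]
unit clause [3] forces x3=T; simplify:
  satisfied 2 clause(s); 0 remain; assigned so far: [1, 2, 3, 4, 5]

Answer: x1=F x2=T x3=T x4=T x5=F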